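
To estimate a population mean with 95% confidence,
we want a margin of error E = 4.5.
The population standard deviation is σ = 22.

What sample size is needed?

z_0.025 = 1.960
n = (z×σ/E)² = (1.960×22/4.5)²
n = 91.8190
Round up: n = 92

Answer: n = 92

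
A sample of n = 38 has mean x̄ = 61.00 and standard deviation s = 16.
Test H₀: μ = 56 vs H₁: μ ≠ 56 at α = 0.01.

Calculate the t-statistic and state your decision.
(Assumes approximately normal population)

Answer: t = 1.9264, fail to reject H₀

Derivation:
df = n - 1 = 37
SE = s/√n = 16/√38 = 2.5955
t = (x̄ - μ₀)/SE = (61.00 - 56)/2.5955 = 1.9264
Critical value: t_{0.005,37} = ±2.715
p-value ≈ 0.0618
Decision: fail to reject H₀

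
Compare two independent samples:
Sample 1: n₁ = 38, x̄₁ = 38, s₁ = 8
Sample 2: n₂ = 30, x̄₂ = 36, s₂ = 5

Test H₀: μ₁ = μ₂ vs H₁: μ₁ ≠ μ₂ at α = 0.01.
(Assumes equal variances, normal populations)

Pooled variance: s²_p = [37×8² + 29×5²]/(66) = 46.8636
s_p = 6.8457
SE = s_p×√(1/n₁ + 1/n₂) = 6.8457×√(1/38 + 1/30) = 1.6719
t = (x̄₁ - x̄₂)/SE = (38 - 36)/1.6719 = 1.1962
df = 66, t-critical = ±2.652
Decision: fail to reject H₀

Answer: t = 1.1962, fail to reject H₀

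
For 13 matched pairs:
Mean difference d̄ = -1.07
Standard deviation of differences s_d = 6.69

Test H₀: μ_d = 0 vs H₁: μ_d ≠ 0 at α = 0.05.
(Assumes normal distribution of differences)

Answer: t = -0.5767, fail to reject H₀

Derivation:
df = n - 1 = 12
SE = s_d/√n = 6.69/√13 = 1.8555
t = d̄/SE = -1.07/1.8555 = -0.5767
Critical value: t_{0.025,12} = ±2.179
p-value ≈ 0.5748
Decision: fail to reject H₀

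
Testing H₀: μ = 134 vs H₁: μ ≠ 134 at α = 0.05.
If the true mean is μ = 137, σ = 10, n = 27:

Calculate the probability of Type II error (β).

SE = σ/√n = 10/√27 = 1.9245
Critical values: μ₀ ± z_0.025×SE = 134 ± 1.960×1.9245
Acceptance region: (130.2280, 137.7720)
Under H₁ (μ = 137): z_high = (137.7720 - 137)/1.9245 = 0.4011, z_low = (130.2280 - 137)/1.9245 = -3.5188
β = P(not reject | H₁) = Φ(0.4011) - Φ(-3.5188) ≈ 0.6556

Answer: β ≈ 0.6556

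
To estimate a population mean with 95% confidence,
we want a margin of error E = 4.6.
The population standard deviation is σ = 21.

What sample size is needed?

Answer: n = 81

Derivation:
z_0.025 = 1.960
n = (z×σ/E)² = (1.960×21/4.6)²
n = 80.0636
Round up: n = 81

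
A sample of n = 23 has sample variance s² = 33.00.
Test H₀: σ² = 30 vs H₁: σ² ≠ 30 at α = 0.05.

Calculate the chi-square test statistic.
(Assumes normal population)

df = n - 1 = 22
χ² = (n-1)s²/σ₀² = 22×33.00/30 = 24.2000
Critical values: χ²_{0.975,22} = 10.982, χ²_{0.025,22} = 36.781
Rejection region: χ² < 10.982 or χ² > 36.781
Decision: fail to reject H₀

Answer: χ² = 24.2000, fail to reject H₀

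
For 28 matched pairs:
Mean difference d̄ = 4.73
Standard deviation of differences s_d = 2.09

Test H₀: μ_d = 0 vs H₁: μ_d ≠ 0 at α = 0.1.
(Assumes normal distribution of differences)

df = n - 1 = 27
SE = s_d/√n = 2.09/√28 = 0.3950
t = d̄/SE = 4.73/0.3950 = 11.9747
Critical value: t_{0.05,27} = ±1.703
p-value < 0.0001
Decision: reject H₀

Answer: t = 11.9747, reject H₀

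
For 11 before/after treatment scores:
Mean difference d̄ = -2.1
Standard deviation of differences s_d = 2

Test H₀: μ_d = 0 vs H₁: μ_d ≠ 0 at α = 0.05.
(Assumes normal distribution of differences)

Answer: t = -3.4826, reject H₀

Derivation:
df = n - 1 = 10
SE = s_d/√n = 2/√11 = 0.6030
t = d̄/SE = -2.1/0.6030 = -3.4826
Critical value: t_{0.025,10} = ±2.228
p-value ≈ 0.0059
Decision: reject H₀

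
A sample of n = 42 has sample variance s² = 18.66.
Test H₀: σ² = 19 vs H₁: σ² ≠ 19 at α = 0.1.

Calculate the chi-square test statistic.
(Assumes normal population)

Answer: χ² = 40.2663, fail to reject H₀

Derivation:
df = n - 1 = 41
χ² = (n-1)s²/σ₀² = 41×18.66/19 = 40.2663
Critical values: χ²_{0.95,41} = 27.326, χ²_{0.05,41} = 56.942
Rejection region: χ² < 27.326 or χ² > 56.942
Decision: fail to reject H₀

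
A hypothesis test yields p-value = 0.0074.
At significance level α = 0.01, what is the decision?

Compare p-value to α:
0.0074 < 0.01
Decision: reject H₀

Answer: reject H₀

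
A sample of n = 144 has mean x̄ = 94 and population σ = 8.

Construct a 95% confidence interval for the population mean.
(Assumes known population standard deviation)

Answer: (92.6933, 95.3067)

Derivation:
Confidence level: 95%, α = 0.05
z_0.025 = 1.960
SE = σ/√n = 8/√144 = 0.6667
Margin of error = 1.960 × 0.6667 = 1.3067
CI: x̄ ± margin = 94 ± 1.3067
CI: (92.6933, 95.3067)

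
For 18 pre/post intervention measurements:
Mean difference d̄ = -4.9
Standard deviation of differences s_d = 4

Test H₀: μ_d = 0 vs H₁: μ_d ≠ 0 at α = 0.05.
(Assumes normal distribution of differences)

df = n - 1 = 17
SE = s_d/√n = 4/√18 = 0.9428
t = d̄/SE = -4.9/0.9428 = -5.1973
Critical value: t_{0.025,17} = ±2.110
p-value ≈ 0.0001
Decision: reject H₀

Answer: t = -5.1973, reject H₀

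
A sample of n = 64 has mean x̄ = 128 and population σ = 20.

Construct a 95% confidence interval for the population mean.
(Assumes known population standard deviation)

Confidence level: 95%, α = 0.05
z_0.025 = 1.960
SE = σ/√n = 20/√64 = 2.5000
Margin of error = 1.960 × 2.5000 = 4.9000
CI: x̄ ± margin = 128 ± 4.9000
CI: (123.1000, 132.9000)

Answer: (123.1000, 132.9000)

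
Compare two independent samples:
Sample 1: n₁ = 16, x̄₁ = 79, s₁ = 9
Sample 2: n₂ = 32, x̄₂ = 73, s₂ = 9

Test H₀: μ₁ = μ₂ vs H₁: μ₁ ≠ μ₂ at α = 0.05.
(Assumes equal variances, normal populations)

Pooled variance: s²_p = [15×9² + 31×9²]/(46) = 81.0000
s_p = 9.0000
SE = s_p×√(1/n₁ + 1/n₂) = 9.0000×√(1/16 + 1/32) = 2.7557
t = (x̄₁ - x̄₂)/SE = (79 - 73)/2.7557 = 2.1773
df = 46, t-critical = ±2.013
Decision: reject H₀

Answer: t = 2.1773, reject H₀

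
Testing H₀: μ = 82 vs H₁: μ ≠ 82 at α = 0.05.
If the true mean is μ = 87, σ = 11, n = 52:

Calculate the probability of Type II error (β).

SE = σ/√n = 11/√52 = 1.5254
Critical values: μ₀ ± z_0.025×SE = 82 ± 1.960×1.5254
Acceptance region: (79.0102, 84.9898)
Under H₁ (μ = 87): z_high = (84.9898 - 87)/1.5254 = -1.3178, z_low = (79.0102 - 87)/1.5254 = -5.2378
β = P(not reject | H₁) = Φ(-1.3178) - Φ(-5.2378) ≈ 0.0938

Answer: β ≈ 0.0938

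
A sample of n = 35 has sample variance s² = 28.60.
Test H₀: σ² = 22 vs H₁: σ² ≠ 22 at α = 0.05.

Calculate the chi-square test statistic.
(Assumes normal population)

Answer: χ² = 44.2000, fail to reject H₀

Derivation:
df = n - 1 = 34
χ² = (n-1)s²/σ₀² = 34×28.60/22 = 44.2000
Critical values: χ²_{0.975,34} = 19.806, χ²_{0.025,34} = 51.966
Rejection region: χ² < 19.806 or χ² > 51.966
Decision: fail to reject H₀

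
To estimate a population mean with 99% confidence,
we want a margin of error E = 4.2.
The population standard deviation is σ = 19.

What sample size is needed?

z_0.005 = 2.576
n = (z×σ/E)² = (2.576×19/4.2)²
n = 135.8002
Round up: n = 136

Answer: n = 136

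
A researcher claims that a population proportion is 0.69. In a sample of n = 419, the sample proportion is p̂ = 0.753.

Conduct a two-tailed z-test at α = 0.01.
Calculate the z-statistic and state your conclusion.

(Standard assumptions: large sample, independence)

H₀: p = 0.69, H₁: p ≠ 0.69
Standard error: SE = √(p₀(1-p₀)/n) = √(0.69×0.31/419) = 0.022594
z-statistic: z = (p̂ - p₀)/SE = (0.753 - 0.69)/0.022594 = 2.7884
Critical value: z_0.005 = ±2.576
p-value = 0.0053
Decision: reject H₀ at α = 0.01

Answer: z = 2.7884, reject H₀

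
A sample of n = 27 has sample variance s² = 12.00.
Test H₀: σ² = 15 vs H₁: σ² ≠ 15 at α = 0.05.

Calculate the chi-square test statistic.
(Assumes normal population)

df = n - 1 = 26
χ² = (n-1)s²/σ₀² = 26×12.00/15 = 20.8000
Critical values: χ²_{0.975,26} = 13.844, χ²_{0.025,26} = 41.923
Rejection region: χ² < 13.844 or χ² > 41.923
Decision: fail to reject H₀

Answer: χ² = 20.8000, fail to reject H₀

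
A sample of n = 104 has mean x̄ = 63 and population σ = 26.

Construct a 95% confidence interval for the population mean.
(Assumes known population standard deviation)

Answer: (58.0030, 67.9970)

Derivation:
Confidence level: 95%, α = 0.05
z_0.025 = 1.960
SE = σ/√n = 26/√104 = 2.5495
Margin of error = 1.960 × 2.5495 = 4.9970
CI: x̄ ± margin = 63 ± 4.9970
CI: (58.0030, 67.9970)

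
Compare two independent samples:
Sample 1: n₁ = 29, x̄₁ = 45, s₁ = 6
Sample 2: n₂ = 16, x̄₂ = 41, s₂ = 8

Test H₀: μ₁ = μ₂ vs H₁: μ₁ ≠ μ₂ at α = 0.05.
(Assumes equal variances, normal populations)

Answer: t = 1.8986, fail to reject H₀

Derivation:
Pooled variance: s²_p = [28×6² + 15×8²]/(43) = 45.7674
s_p = 6.7652
SE = s_p×√(1/n₁ + 1/n₂) = 6.7652×√(1/29 + 1/16) = 2.1068
t = (x̄₁ - x̄₂)/SE = (45 - 41)/2.1068 = 1.8986
df = 43, t-critical = ±2.017
Decision: fail to reject H₀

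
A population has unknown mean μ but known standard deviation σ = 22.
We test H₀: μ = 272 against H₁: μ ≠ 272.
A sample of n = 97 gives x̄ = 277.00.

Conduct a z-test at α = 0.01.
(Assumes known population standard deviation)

Answer: z = 2.2383, fail to reject H₀

Derivation:
Standard error: SE = σ/√n = 22/√97 = 2.2338
z-statistic: z = (x̄ - μ₀)/SE = (277.00 - 272)/2.2338 = 2.2383
Critical value: ±2.576
p-value = 0.0252
Decision: fail to reject H₀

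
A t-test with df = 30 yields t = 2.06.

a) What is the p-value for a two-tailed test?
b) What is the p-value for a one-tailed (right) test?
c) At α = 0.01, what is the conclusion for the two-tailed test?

Answer: a) 0.0482, b) 0.0241, c) fail to reject H₀

Derivation:
Using t-distribution with df = 30:
a) Two-tailed: p = 2×P(T > 2.06) = 0.0482
b) One-tailed: p = P(T > 2.06) = 0.0241
c) 0.0482 ≥ 0.01, fail to reject H₀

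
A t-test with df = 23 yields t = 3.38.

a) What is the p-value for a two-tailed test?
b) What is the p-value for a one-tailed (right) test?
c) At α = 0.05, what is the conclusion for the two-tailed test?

Answer: a) 0.0026, b) 0.0013, c) reject H₀

Derivation:
Using t-distribution with df = 23:
a) Two-tailed: p = 2×P(T > 3.38) = 0.0026
b) One-tailed: p = P(T > 3.38) = 0.0013
c) 0.0026 < 0.05, reject H₀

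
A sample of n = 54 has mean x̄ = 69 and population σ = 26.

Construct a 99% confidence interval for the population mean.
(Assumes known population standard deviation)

Confidence level: 99%, α = 0.01
z_0.005 = 2.576
SE = σ/√n = 26/√54 = 3.5382
Margin of error = 2.576 × 3.5382 = 9.1144
CI: x̄ ± margin = 69 ± 9.1144
CI: (59.8856, 78.1144)

Answer: (59.8856, 78.1144)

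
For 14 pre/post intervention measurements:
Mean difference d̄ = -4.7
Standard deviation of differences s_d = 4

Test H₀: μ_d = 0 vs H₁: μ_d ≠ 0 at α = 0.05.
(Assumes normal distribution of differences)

df = n - 1 = 13
SE = s_d/√n = 4/√14 = 1.0690
t = d̄/SE = -4.7/1.0690 = -4.3966
Critical value: t_{0.025,13} = ±2.160
p-value ≈ 0.0007
Decision: reject H₀

Answer: t = -4.3966, reject H₀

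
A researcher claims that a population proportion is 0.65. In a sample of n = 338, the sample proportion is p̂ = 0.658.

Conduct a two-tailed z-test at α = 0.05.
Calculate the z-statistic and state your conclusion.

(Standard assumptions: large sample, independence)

H₀: p = 0.65, H₁: p ≠ 0.65
Standard error: SE = √(p₀(1-p₀)/n) = √(0.65×0.35/338) = 0.025944
z-statistic: z = (p̂ - p₀)/SE = (0.658 - 0.65)/0.025944 = 0.3084
Critical value: z_0.025 = ±1.960
p-value = 0.7578
Decision: fail to reject H₀ at α = 0.05

Answer: z = 0.3084, fail to reject H₀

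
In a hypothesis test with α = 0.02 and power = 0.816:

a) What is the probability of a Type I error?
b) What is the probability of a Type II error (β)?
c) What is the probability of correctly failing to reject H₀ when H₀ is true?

Answer: a) 0.02, b) 0.184, c) 0.98

Derivation:
a) Type I error probability = α = 0.02
b) Power = P(reject H₀ | H₁ true) = 1 - β = 0.816, so Type II error probability = β = 1 - Power = 0.184
c) P(fail to reject H₀ | H₀ true) = 1 - α = 0.98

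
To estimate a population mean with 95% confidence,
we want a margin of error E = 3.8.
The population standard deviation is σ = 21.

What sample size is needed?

z_0.025 = 1.960
n = (z×σ/E)² = (1.960×21/3.8)²
n = 117.3231
Round up: n = 118

Answer: n = 118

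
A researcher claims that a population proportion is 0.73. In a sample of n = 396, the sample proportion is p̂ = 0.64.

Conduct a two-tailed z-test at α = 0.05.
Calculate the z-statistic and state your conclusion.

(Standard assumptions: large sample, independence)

H₀: p = 0.73, H₁: p ≠ 0.73
Standard error: SE = √(p₀(1-p₀)/n) = √(0.73×0.27/396) = 0.022310
z-statistic: z = (p̂ - p₀)/SE = (0.64 - 0.73)/0.022310 = -4.0341
Critical value: z_0.025 = ±1.960
p-value = 0.0001
Decision: reject H₀ at α = 0.05

Answer: z = -4.0341, reject H₀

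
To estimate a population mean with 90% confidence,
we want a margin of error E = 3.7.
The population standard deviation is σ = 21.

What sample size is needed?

z_0.05 = 1.645
n = (z×σ/E)² = (1.645×21/3.7)²
n = 87.1700
Round up: n = 88

Answer: n = 88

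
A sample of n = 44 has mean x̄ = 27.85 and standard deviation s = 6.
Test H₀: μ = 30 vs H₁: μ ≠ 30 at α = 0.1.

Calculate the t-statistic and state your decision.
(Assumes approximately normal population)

df = n - 1 = 43
SE = s/√n = 6/√44 = 0.9045
t = (x̄ - μ₀)/SE = (27.85 - 30)/0.9045 = -2.3770
Critical value: t_{0.05,43} = ±1.681
p-value ≈ 0.0220
Decision: reject H₀

Answer: t = -2.3770, reject H₀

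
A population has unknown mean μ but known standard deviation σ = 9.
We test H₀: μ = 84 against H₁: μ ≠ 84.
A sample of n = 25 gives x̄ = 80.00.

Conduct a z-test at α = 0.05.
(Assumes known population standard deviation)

Standard error: SE = σ/√n = 9/√25 = 1.8000
z-statistic: z = (x̄ - μ₀)/SE = (80.00 - 84)/1.8000 = -2.2222
Critical value: ±1.960
p-value = 0.0263
Decision: reject H₀

Answer: z = -2.2222, reject H₀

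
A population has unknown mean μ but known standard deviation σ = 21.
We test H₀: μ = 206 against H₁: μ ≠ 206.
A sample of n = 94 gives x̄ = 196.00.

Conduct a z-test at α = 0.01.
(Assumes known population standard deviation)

Answer: z = -4.6168, reject H₀

Derivation:
Standard error: SE = σ/√n = 21/√94 = 2.1660
z-statistic: z = (x̄ - μ₀)/SE = (196.00 - 206)/2.1660 = -4.6168
Critical value: ±2.576
p-value < 0.0001
Decision: reject H₀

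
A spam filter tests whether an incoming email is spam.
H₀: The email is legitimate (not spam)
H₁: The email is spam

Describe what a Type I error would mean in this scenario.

Answer: Marking a legitimate email as spam

Derivation:
Type I error: rejecting H₀ when it is actually true (false positive).
Type II error: failing to reject H₀ when H₁ is actually true (false negative).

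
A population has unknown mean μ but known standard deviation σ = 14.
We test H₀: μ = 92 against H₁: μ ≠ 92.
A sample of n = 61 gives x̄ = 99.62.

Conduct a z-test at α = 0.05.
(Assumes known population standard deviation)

Answer: z = 4.2510, reject H₀

Derivation:
Standard error: SE = σ/√n = 14/√61 = 1.7925
z-statistic: z = (x̄ - μ₀)/SE = (99.62 - 92)/1.7925 = 4.2510
Critical value: ±1.960
p-value < 0.0001
Decision: reject H₀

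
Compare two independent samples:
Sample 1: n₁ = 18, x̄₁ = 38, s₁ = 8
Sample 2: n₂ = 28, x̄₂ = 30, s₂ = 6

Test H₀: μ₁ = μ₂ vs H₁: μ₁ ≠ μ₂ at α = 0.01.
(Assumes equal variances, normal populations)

Answer: t = 3.8700, reject H₀

Derivation:
Pooled variance: s²_p = [17×8² + 27×6²]/(44) = 46.8182
s_p = 6.8424
SE = s_p×√(1/n₁ + 1/n₂) = 6.8424×√(1/18 + 1/28) = 2.0672
t = (x̄₁ - x̄₂)/SE = (38 - 30)/2.0672 = 3.8700
df = 44, t-critical = ±2.692
Decision: reject H₀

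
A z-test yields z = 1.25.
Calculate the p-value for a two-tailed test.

For z = 1.25:
p = 2×P(Z > |1.25|) = 2×(1 - Φ(1.25)) = 0.2113

Answer: p-value ≈ 0.2113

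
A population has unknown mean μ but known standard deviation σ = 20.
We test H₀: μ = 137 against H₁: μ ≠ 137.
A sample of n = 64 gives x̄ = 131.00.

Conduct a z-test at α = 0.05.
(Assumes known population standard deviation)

Answer: z = -2.4000, reject H₀

Derivation:
Standard error: SE = σ/√n = 20/√64 = 2.5000
z-statistic: z = (x̄ - μ₀)/SE = (131.00 - 137)/2.5000 = -2.4000
Critical value: ±1.960
p-value = 0.0164
Decision: reject H₀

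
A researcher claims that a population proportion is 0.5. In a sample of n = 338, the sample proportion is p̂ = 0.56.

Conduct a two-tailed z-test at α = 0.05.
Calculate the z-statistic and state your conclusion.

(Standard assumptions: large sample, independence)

Answer: z = 2.2062, reject H₀

Derivation:
H₀: p = 0.5, H₁: p ≠ 0.5
Standard error: SE = √(p₀(1-p₀)/n) = √(0.5×0.5/338) = 0.027196
z-statistic: z = (p̂ - p₀)/SE = (0.56 - 0.5)/0.027196 = 2.2062
Critical value: z_0.025 = ±1.960
p-value = 0.0274
Decision: reject H₀ at α = 0.05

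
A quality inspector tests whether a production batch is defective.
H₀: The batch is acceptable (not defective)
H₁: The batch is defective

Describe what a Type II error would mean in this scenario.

A Type I error (probability α) occurs when we reject a true H₀.
A Type II error (probability β) occurs when we fail to reject a false H₀.

Answer: Shipping a defective batch to customers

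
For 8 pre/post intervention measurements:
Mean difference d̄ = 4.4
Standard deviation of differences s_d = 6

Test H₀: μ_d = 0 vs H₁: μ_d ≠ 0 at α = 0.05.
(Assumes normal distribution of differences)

Answer: t = 2.0742, fail to reject H₀

Derivation:
df = n - 1 = 7
SE = s_d/√n = 6/√8 = 2.1213
t = d̄/SE = 4.4/2.1213 = 2.0742
Critical value: t_{0.025,7} = ±2.365
p-value ≈ 0.0767
Decision: fail to reject H₀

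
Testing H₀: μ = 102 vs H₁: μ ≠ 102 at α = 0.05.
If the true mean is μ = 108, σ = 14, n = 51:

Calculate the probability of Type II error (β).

SE = σ/√n = 14/√51 = 1.9604
Critical values: μ₀ ± z_0.025×SE = 102 ± 1.960×1.9604
Acceptance region: (98.1576, 105.8424)
Under H₁ (μ = 108): z_high = (105.8424 - 108)/1.9604 = -1.1006, z_low = (98.1576 - 108)/1.9604 = -5.0206
β = P(not reject | H₁) = Φ(-1.1006) - Φ(-5.0206) ≈ 0.1355

Answer: β ≈ 0.1355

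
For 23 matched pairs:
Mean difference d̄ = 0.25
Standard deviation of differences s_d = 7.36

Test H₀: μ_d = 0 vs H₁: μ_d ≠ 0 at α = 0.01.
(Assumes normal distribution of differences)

Answer: t = 0.1629, fail to reject H₀

Derivation:
df = n - 1 = 22
SE = s_d/√n = 7.36/√23 = 1.5347
t = d̄/SE = 0.25/1.5347 = 0.1629
Critical value: t_{0.005,22} = ±2.819
p-value ≈ 0.8721
Decision: fail to reject H₀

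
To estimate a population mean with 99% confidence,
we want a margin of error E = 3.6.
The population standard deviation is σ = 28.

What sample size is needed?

z_0.005 = 2.576
n = (z×σ/E)² = (2.576×28/3.6)²
n = 401.4235
Round up: n = 402

Answer: n = 402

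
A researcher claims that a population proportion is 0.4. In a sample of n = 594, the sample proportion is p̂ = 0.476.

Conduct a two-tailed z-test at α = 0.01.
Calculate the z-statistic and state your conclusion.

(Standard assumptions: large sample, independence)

H₀: p = 0.4, H₁: p ≠ 0.4
Standard error: SE = √(p₀(1-p₀)/n) = √(0.4×0.6/594) = 0.020101
z-statistic: z = (p̂ - p₀)/SE = (0.476 - 0.4)/0.020101 = 3.7809
Critical value: z_0.005 = ±2.576
p-value = 0.0002
Decision: reject H₀ at α = 0.01

Answer: z = 3.7809, reject H₀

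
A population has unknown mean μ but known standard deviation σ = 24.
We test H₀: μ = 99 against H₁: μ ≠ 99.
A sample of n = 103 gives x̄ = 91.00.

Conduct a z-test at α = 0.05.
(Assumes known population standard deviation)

Answer: z = -3.3829, reject H₀

Derivation:
Standard error: SE = σ/√n = 24/√103 = 2.3648
z-statistic: z = (x̄ - μ₀)/SE = (91.00 - 99)/2.3648 = -3.3829
Critical value: ±1.960
p-value = 0.0007
Decision: reject H₀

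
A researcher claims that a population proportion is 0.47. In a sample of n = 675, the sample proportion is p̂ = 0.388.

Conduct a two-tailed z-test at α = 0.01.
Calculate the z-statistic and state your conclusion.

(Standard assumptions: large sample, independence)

Answer: z = -4.2686, reject H₀

Derivation:
H₀: p = 0.47, H₁: p ≠ 0.47
Standard error: SE = √(p₀(1-p₀)/n) = √(0.47×0.53/675) = 0.019210
z-statistic: z = (p̂ - p₀)/SE = (0.388 - 0.47)/0.019210 = -4.2686
Critical value: z_0.005 = ±2.576
p-value < 0.0001
Decision: reject H₀ at α = 0.01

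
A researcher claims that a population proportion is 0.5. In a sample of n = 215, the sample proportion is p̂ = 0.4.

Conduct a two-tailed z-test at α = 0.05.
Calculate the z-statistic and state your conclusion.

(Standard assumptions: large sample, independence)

Answer: z = -2.9326, reject H₀

Derivation:
H₀: p = 0.5, H₁: p ≠ 0.5
Standard error: SE = √(p₀(1-p₀)/n) = √(0.5×0.5/215) = 0.034100
z-statistic: z = (p̂ - p₀)/SE = (0.4 - 0.5)/0.034100 = -2.9326
Critical value: z_0.025 = ±1.960
p-value = 0.0034
Decision: reject H₀ at α = 0.05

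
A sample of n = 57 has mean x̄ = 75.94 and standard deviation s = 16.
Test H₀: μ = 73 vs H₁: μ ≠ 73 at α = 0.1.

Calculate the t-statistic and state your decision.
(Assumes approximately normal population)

Answer: t = 1.3873, fail to reject H₀

Derivation:
df = n - 1 = 56
SE = s/√n = 16/√57 = 2.1193
t = (x̄ - μ₀)/SE = (75.94 - 73)/2.1193 = 1.3873
Critical value: t_{0.05,56} = ±1.673
p-value ≈ 0.1708
Decision: fail to reject H₀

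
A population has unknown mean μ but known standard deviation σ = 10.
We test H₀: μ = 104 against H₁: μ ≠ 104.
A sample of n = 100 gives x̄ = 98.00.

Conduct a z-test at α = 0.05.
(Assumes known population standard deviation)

Answer: z = -6.0000, reject H₀

Derivation:
Standard error: SE = σ/√n = 10/√100 = 1.0000
z-statistic: z = (x̄ - μ₀)/SE = (98.00 - 104)/1.0000 = -6.0000
Critical value: ±1.960
p-value < 0.0001
Decision: reject H₀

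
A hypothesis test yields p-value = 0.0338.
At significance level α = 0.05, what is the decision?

Answer: reject H₀

Derivation:
Compare p-value to α:
0.0338 < 0.05
Decision: reject H₀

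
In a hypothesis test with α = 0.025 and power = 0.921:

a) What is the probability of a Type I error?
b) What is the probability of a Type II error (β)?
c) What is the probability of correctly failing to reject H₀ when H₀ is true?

Answer: a) 0.025, b) 0.079, c) 0.975

Derivation:
a) Type I error probability = α = 0.025
b) Power = P(reject H₀ | H₁ true) = 1 - β = 0.921, so Type II error probability = β = 1 - Power = 0.079
c) P(fail to reject H₀ | H₀ true) = 1 - α = 0.975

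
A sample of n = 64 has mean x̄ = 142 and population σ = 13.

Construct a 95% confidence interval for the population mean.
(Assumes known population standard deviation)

Confidence level: 95%, α = 0.05
z_0.025 = 1.960
SE = σ/√n = 13/√64 = 1.6250
Margin of error = 1.960 × 1.6250 = 3.1850
CI: x̄ ± margin = 142 ± 3.1850
CI: (138.8150, 145.1850)

Answer: (138.8150, 145.1850)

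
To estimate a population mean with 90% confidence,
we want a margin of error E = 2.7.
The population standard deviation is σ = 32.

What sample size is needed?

Answer: n = 381

Derivation:
z_0.05 = 1.645
n = (z×σ/E)² = (1.645×32/2.7)²
n = 380.1056
Round up: n = 381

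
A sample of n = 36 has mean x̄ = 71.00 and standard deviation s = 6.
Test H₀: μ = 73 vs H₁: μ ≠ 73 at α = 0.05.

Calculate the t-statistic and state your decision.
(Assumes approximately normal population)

Answer: t = -2.0000, fail to reject H₀

Derivation:
df = n - 1 = 35
SE = s/√n = 6/√36 = 1.0000
t = (x̄ - μ₀)/SE = (71.00 - 73)/1.0000 = -2.0000
Critical value: t_{0.025,35} = ±2.030
p-value ≈ 0.0533
Decision: fail to reject H₀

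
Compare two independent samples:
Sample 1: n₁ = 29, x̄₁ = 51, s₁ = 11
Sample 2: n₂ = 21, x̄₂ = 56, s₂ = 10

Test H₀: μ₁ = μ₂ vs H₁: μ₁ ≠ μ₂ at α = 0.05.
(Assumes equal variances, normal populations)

Pooled variance: s²_p = [28×11² + 20×10²]/(48) = 112.2500
s_p = 10.5948
SE = s_p×√(1/n₁ + 1/n₂) = 10.5948×√(1/29 + 1/21) = 3.0358
t = (x̄₁ - x̄₂)/SE = (51 - 56)/3.0358 = -1.6470
df = 48, t-critical = ±2.011
Decision: fail to reject H₀

Answer: t = -1.6470, fail to reject H₀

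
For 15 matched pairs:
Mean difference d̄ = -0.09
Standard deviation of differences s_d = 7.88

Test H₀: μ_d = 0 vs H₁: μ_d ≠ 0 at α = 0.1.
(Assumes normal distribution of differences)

Answer: t = -0.0442, fail to reject H₀

Derivation:
df = n - 1 = 14
SE = s_d/√n = 7.88/√15 = 2.0346
t = d̄/SE = -0.09/2.0346 = -0.0442
Critical value: t_{0.05,14} = ±1.761
p-value ≈ 0.9654
Decision: fail to reject H₀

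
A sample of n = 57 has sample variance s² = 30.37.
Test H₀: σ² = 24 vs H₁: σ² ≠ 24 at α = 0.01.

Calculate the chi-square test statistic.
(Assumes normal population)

df = n - 1 = 56
χ² = (n-1)s²/σ₀² = 56×30.37/24 = 70.8633
Critical values: χ²_{0.995,56} = 32.490, χ²_{0.005,56} = 86.994
Rejection region: χ² < 32.490 or χ² > 86.994
Decision: fail to reject H₀

Answer: χ² = 70.8633, fail to reject H₀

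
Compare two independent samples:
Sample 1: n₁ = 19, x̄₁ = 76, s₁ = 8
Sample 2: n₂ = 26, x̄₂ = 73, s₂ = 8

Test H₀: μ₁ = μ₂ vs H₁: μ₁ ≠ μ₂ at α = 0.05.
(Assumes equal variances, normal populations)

Answer: t = 1.2425, fail to reject H₀

Derivation:
Pooled variance: s²_p = [18×8² + 25×8²]/(43) = 64.0000
s_p = 8.0000
SE = s_p×√(1/n₁ + 1/n₂) = 8.0000×√(1/19 + 1/26) = 2.4145
t = (x̄₁ - x̄₂)/SE = (76 - 73)/2.4145 = 1.2425
df = 43, t-critical = ±2.017
Decision: fail to reject H₀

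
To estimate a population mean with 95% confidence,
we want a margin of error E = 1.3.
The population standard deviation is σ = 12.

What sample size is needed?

z_0.025 = 1.960
n = (z×σ/E)² = (1.960×12/1.3)²
n = 327.3316
Round up: n = 328

Answer: n = 328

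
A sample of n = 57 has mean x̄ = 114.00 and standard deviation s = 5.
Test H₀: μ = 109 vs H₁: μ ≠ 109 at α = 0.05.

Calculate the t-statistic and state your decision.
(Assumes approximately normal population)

Answer: t = 7.5494, reject H₀

Derivation:
df = n - 1 = 56
SE = s/√n = 5/√57 = 0.6623
t = (x̄ - μ₀)/SE = (114.00 - 109)/0.6623 = 7.5494
Critical value: t_{0.025,56} = ±2.003
p-value < 0.0001
Decision: reject H₀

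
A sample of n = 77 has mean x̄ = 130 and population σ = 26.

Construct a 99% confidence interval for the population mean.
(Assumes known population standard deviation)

Confidence level: 99%, α = 0.01
z_0.005 = 2.576
SE = σ/√n = 26/√77 = 2.9630
Margin of error = 2.576 × 2.9630 = 7.6327
CI: x̄ ± margin = 130 ± 7.6327
CI: (122.3673, 137.6327)

Answer: (122.3673, 137.6327)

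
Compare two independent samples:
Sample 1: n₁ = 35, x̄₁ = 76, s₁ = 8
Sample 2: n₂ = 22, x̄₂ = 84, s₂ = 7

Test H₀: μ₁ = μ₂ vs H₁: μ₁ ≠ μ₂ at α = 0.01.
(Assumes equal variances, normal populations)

Pooled variance: s²_p = [34×8² + 21×7²]/(55) = 58.2727
s_p = 7.6337
SE = s_p×√(1/n₁ + 1/n₂) = 7.6337×√(1/35 + 1/22) = 2.0770
t = (x̄₁ - x̄₂)/SE = (76 - 84)/2.0770 = -3.8517
df = 55, t-critical = ±2.668
Decision: reject H₀

Answer: t = -3.8517, reject H₀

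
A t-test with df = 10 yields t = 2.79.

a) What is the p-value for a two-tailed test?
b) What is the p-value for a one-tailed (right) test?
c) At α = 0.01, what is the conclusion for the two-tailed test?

Answer: a) 0.0191, b) 0.0096, c) fail to reject H₀

Derivation:
Using t-distribution with df = 10:
a) Two-tailed: p = 2×P(T > 2.79) = 0.0191
b) One-tailed: p = P(T > 2.79) = 0.0096
c) 0.0191 ≥ 0.01, fail to reject H₀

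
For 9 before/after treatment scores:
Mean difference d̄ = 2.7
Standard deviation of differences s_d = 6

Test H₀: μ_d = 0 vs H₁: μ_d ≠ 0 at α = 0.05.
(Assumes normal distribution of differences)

Answer: t = 1.3500, fail to reject H₀

Derivation:
df = n - 1 = 8
SE = s_d/√n = 6/√9 = 2.0000
t = d̄/SE = 2.7/2.0000 = 1.3500
Critical value: t_{0.025,8} = ±2.306
p-value ≈ 0.2140
Decision: fail to reject H₀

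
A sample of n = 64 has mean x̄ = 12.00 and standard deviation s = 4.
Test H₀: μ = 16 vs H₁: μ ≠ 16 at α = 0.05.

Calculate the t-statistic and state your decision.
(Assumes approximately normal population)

df = n - 1 = 63
SE = s/√n = 4/√64 = 0.5000
t = (x̄ - μ₀)/SE = (12.00 - 16)/0.5000 = -8.0000
Critical value: t_{0.025,63} = ±1.998
p-value < 0.0001
Decision: reject H₀

Answer: t = -8.0000, reject H₀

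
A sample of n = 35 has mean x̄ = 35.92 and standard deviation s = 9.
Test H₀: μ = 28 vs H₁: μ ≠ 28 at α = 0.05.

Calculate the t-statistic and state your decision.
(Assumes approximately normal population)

Answer: t = 5.2061, reject H₀

Derivation:
df = n - 1 = 34
SE = s/√n = 9/√35 = 1.5213
t = (x̄ - μ₀)/SE = (35.92 - 28)/1.5213 = 5.2061
Critical value: t_{0.025,34} = ±2.032
p-value < 0.0001
Decision: reject H₀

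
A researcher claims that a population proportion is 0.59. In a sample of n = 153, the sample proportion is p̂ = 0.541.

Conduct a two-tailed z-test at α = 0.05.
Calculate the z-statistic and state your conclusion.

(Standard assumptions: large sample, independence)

H₀: p = 0.59, H₁: p ≠ 0.59
Standard error: SE = √(p₀(1-p₀)/n) = √(0.59×0.41/153) = 0.039762
z-statistic: z = (p̂ - p₀)/SE = (0.541 - 0.59)/0.039762 = -1.2323
Critical value: z_0.025 = ±1.960
p-value = 0.2178
Decision: fail to reject H₀ at α = 0.05

Answer: z = -1.2323, fail to reject H₀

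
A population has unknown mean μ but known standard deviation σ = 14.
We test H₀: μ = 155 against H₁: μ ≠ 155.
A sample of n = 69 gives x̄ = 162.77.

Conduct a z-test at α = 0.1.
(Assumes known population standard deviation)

Standard error: SE = σ/√n = 14/√69 = 1.6854
z-statistic: z = (x̄ - μ₀)/SE = (162.77 - 155)/1.6854 = 4.6102
Critical value: ±1.645
p-value < 0.0001
Decision: reject H₀

Answer: z = 4.6102, reject H₀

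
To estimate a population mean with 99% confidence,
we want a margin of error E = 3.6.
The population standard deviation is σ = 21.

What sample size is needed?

z_0.005 = 2.576
n = (z×σ/E)² = (2.576×21/3.6)²
n = 225.8007
Round up: n = 226

Answer: n = 226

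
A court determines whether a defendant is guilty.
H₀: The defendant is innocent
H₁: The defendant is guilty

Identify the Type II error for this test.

Answer: Acquitting a guilty person

Derivation:
A Type I error (probability α) occurs when we reject a true H₀.
A Type II error (probability β) occurs when we fail to reject a false H₀.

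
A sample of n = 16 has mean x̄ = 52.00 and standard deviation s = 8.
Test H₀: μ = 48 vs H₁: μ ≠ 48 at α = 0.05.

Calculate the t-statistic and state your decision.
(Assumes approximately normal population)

Answer: t = 2.0000, fail to reject H₀

Derivation:
df = n - 1 = 15
SE = s/√n = 8/√16 = 2.0000
t = (x̄ - μ₀)/SE = (52.00 - 48)/2.0000 = 2.0000
Critical value: t_{0.025,15} = ±2.131
p-value ≈ 0.0639
Decision: fail to reject H₀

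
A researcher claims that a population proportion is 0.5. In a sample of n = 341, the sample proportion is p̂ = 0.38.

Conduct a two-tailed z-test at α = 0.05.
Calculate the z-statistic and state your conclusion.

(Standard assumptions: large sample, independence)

Answer: z = -4.4318, reject H₀

Derivation:
H₀: p = 0.5, H₁: p ≠ 0.5
Standard error: SE = √(p₀(1-p₀)/n) = √(0.5×0.5/341) = 0.027077
z-statistic: z = (p̂ - p₀)/SE = (0.38 - 0.5)/0.027077 = -4.4318
Critical value: z_0.025 = ±1.960
p-value < 0.0001
Decision: reject H₀ at α = 0.05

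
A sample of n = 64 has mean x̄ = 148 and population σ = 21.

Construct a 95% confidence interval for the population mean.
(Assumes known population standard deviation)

Answer: (142.8550, 153.1450)

Derivation:
Confidence level: 95%, α = 0.05
z_0.025 = 1.960
SE = σ/√n = 21/√64 = 2.6250
Margin of error = 1.960 × 2.6250 = 5.1450
CI: x̄ ± margin = 148 ± 5.1450
CI: (142.8550, 153.1450)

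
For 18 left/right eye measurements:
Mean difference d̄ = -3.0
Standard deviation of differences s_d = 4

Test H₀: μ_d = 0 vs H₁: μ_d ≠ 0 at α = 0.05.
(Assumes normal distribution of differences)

Answer: t = -3.1820, reject H₀

Derivation:
df = n - 1 = 17
SE = s_d/√n = 4/√18 = 0.9428
t = d̄/SE = -3.0/0.9428 = -3.1820
Critical value: t_{0.025,17} = ±2.110
p-value ≈ 0.0055
Decision: reject H₀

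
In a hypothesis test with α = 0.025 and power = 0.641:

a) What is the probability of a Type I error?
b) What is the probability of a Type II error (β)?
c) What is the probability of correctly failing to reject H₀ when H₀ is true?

a) Type I error probability = α = 0.025
b) Power = P(reject H₀ | H₁ true) = 1 - β = 0.641, so Type II error probability = β = 1 - Power = 0.359
c) P(fail to reject H₀ | H₀ true) = 1 - α = 0.975

Answer: a) 0.025, b) 0.359, c) 0.975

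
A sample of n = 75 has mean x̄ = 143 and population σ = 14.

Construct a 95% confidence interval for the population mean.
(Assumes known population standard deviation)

Confidence level: 95%, α = 0.05
z_0.025 = 1.960
SE = σ/√n = 14/√75 = 1.6166
Margin of error = 1.960 × 1.6166 = 3.1685
CI: x̄ ± margin = 143 ± 3.1685
CI: (139.8315, 146.1685)

Answer: (139.8315, 146.1685)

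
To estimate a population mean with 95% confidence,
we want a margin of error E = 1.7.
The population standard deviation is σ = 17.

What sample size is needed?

Answer: n = 385

Derivation:
z_0.025 = 1.960
n = (z×σ/E)² = (1.960×17/1.7)²
n = 384.1600
Round up: n = 385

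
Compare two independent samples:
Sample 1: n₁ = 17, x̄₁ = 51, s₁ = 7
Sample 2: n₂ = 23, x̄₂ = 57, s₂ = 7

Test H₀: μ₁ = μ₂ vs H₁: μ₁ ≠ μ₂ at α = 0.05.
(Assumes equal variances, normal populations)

Pooled variance: s²_p = [16×7² + 22×7²]/(38) = 49.0000
s_p = 7.0000
SE = s_p×√(1/n₁ + 1/n₂) = 7.0000×√(1/17 + 1/23) = 2.2389
t = (x̄₁ - x̄₂)/SE = (51 - 57)/2.2389 = -2.6799
df = 38, t-critical = ±2.024
Decision: reject H₀

Answer: t = -2.6799, reject H₀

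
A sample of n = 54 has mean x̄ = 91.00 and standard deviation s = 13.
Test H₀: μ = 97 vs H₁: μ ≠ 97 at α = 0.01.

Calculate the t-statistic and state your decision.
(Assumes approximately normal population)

Answer: t = -3.3916, reject H₀

Derivation:
df = n - 1 = 53
SE = s/√n = 13/√54 = 1.7691
t = (x̄ - μ₀)/SE = (91.00 - 97)/1.7691 = -3.3916
Critical value: t_{0.005,53} = ±2.672
p-value ≈ 0.0013
Decision: reject H₀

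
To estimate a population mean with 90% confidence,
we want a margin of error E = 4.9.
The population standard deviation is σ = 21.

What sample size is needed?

Answer: n = 50

Derivation:
z_0.05 = 1.645
n = (z×σ/E)² = (1.645×21/4.9)²
n = 49.7025
Round up: n = 50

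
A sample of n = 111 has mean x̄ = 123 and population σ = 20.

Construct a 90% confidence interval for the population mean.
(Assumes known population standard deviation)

Confidence level: 90%, α = 0.1
z_0.05 = 1.645
SE = σ/√n = 20/√111 = 1.8983
Margin of error = 1.645 × 1.8983 = 3.1227
CI: x̄ ± margin = 123 ± 3.1227
CI: (119.8773, 126.1227)

Answer: (119.8773, 126.1227)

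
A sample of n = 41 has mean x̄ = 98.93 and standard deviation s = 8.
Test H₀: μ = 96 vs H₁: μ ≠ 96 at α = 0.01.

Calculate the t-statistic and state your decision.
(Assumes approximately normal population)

Answer: t = 2.3451, fail to reject H₀

Derivation:
df = n - 1 = 40
SE = s/√n = 8/√41 = 1.2494
t = (x̄ - μ₀)/SE = (98.93 - 96)/1.2494 = 2.3451
Critical value: t_{0.005,40} = ±2.704
p-value ≈ 0.0241
Decision: fail to reject H₀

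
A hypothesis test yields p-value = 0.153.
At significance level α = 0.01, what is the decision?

Compare p-value to α:
0.153 ≥ 0.01
Decision: fail to reject H₀

Answer: fail to reject H₀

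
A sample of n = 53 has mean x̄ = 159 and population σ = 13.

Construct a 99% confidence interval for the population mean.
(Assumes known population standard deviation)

Answer: (154.4000, 163.6000)

Derivation:
Confidence level: 99%, α = 0.01
z_0.005 = 2.576
SE = σ/√n = 13/√53 = 1.7857
Margin of error = 2.576 × 1.7857 = 4.6000
CI: x̄ ± margin = 159 ± 4.6000
CI: (154.4000, 163.6000)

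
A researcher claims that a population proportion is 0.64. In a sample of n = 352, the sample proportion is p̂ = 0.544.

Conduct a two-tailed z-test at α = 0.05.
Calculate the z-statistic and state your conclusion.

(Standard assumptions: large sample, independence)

Answer: z = -3.7523, reject H₀

Derivation:
H₀: p = 0.64, H₁: p ≠ 0.64
Standard error: SE = √(p₀(1-p₀)/n) = √(0.64×0.36/352) = 0.025584
z-statistic: z = (p̂ - p₀)/SE = (0.544 - 0.64)/0.025584 = -3.7523
Critical value: z_0.025 = ±1.960
p-value = 0.0002
Decision: reject H₀ at α = 0.05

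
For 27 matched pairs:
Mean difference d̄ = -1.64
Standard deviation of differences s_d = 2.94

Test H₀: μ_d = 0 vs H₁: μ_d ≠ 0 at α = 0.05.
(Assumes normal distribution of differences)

Answer: t = -2.8986, reject H₀

Derivation:
df = n - 1 = 26
SE = s_d/√n = 2.94/√27 = 0.5658
t = d̄/SE = -1.64/0.5658 = -2.8986
Critical value: t_{0.025,26} = ±2.056
p-value ≈ 0.0075
Decision: reject H₀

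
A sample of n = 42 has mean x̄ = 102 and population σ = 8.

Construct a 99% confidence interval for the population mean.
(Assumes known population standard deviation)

Confidence level: 99%, α = 0.01
z_0.005 = 2.576
SE = σ/√n = 8/√42 = 1.2344
Margin of error = 2.576 × 1.2344 = 3.1798
CI: x̄ ± margin = 102 ± 3.1798
CI: (98.8202, 105.1798)

Answer: (98.8202, 105.1798)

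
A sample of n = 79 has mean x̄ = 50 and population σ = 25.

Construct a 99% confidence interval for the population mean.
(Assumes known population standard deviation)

Answer: (42.7545, 57.2455)

Derivation:
Confidence level: 99%, α = 0.01
z_0.005 = 2.576
SE = σ/√n = 25/√79 = 2.8127
Margin of error = 2.576 × 2.8127 = 7.2455
CI: x̄ ± margin = 50 ± 7.2455
CI: (42.7545, 57.2455)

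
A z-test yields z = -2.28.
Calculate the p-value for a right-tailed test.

Answer: p-value ≈ 0.9887

Derivation:
For z = -2.28:
p = P(Z > -2.28) = 1 - Φ(-2.28) = 0.9887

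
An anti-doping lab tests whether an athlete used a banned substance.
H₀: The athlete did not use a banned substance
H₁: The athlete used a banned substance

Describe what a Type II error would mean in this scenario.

Answer: Failing to detect doping in an athlete who used a banned substance

Derivation:
A Type I error (probability α) occurs when we reject a true H₀.
A Type II error (probability β) occurs when we fail to reject a false H₀.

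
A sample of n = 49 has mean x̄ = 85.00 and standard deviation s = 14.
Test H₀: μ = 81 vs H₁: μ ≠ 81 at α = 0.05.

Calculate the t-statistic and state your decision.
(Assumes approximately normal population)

Answer: t = 2.0000, fail to reject H₀

Derivation:
df = n - 1 = 48
SE = s/√n = 14/√49 = 2.0000
t = (x̄ - μ₀)/SE = (85.00 - 81)/2.0000 = 2.0000
Critical value: t_{0.025,48} = ±2.011
p-value ≈ 0.0512
Decision: fail to reject H₀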